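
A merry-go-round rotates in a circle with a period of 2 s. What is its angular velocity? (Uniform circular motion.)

ω = 2π/T = 2π/2 = 3.1416 rad/s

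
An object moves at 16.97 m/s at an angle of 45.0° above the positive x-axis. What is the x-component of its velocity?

vₓ = v cos(θ) = 16.97 × cos(45.0°) = 12.0 m/s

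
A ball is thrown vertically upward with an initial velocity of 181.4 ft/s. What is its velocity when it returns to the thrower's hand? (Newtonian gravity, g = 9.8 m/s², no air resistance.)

By conservation of energy (no air resistance), the ball returns to the throw height with the same speed as launch, but directed downward.
|v_ground| = v₀ = 181.4 ft/s
v_ground = 181.4 ft/s (downward)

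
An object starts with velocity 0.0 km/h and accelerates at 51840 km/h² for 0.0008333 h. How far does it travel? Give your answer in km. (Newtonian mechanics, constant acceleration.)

v₀ = 0.0 km/h × 0.2777777777777778 = 0.0 m/s
a = 51840 km/h² × 7.716049382716049e-05 = 4.0 m/s²
t = 0.0008333 h × 3600.0 = 2.99988 s
d = v₀ × t + ½ × a × t² = 0.0 × 2.99988 + 0.5 × 4.0 × 2.99988² = 17.9986 m
d = 17.9986 m / 1000.0 = 0.018 km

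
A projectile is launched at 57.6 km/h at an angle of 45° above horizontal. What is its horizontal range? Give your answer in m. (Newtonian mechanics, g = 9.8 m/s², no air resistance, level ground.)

v₀ = 57.6 km/h × 0.2777777777777778 = 16.0 m/s
R = v₀² × sin(2θ) / g = 16.0² × sin(2 × 45°) / 9.8 = 256.0 × 1.0 / 9.8 = 26.12 m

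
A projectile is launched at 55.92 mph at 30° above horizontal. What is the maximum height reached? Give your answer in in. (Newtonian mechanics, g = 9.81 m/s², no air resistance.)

v₀ = 55.92 mph × 0.44704 = 24.9985 m/s
H = v₀² × sin²(θ) / (2g) = 24.9985² × sin(30°)² / (2 × 9.81) = 624.925 × 0.25 / 19.62 = 7.96286 m
H = 7.96286 m / 0.0254 = 313.5 in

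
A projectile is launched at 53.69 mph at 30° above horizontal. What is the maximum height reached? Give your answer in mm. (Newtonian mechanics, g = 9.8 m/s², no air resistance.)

v₀ = 53.69 mph × 0.44704 = 24.0016 m/s
H = v₀² × sin²(θ) / (2g) = 24.0016² × sin(30°)² / (2 × 9.8) = 576.077 × 0.25 / 19.6 = 7.34792 m
H = 7.34792 m / 0.001 = 7348 mm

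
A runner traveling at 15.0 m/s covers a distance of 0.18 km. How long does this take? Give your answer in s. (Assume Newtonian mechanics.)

d = 0.18 km × 1000.0 = 180.0 m
t = d / v = 180.0 / 15.0 = 12.0 s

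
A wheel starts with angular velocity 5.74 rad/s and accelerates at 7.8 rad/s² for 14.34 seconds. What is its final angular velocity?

ω = ω₀ + αt = 5.74 + 7.8 × 14.34 = 117.59 rad/s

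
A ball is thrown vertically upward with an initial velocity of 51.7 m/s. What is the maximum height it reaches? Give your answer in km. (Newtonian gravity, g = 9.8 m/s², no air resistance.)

h_max = v₀² / (2g) = 51.7² / (2 × 9.8) = 2672.89 / 19.6 = 136.372 m
h_max = 136.372 m / 1000.0 = 0.1364 km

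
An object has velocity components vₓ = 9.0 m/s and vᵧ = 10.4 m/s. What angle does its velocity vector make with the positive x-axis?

θ = arctan(vᵧ/vₓ) = arctan(10.4/9.0) = 49.13°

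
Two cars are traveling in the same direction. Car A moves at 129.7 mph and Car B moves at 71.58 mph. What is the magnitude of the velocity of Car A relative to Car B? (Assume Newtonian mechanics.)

v_rel = |v_A - v_B| = |129.7 - 71.58| = 58.12 mph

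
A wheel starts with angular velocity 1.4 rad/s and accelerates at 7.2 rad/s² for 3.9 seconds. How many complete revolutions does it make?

θ = ω₀t + ½αt² = 1.4×3.9 + ½×7.2×3.9² = 60.216 rad
Total revolutions = θ/(2π) = 60.216/(2π) = 9.58
Complete revolutions = ⌊9.58⌋ = 9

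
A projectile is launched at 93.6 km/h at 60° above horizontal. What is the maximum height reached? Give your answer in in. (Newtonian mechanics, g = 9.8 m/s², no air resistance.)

v₀ = 93.6 km/h × 0.2777777777777778 = 26.0 m/s
H = v₀² × sin²(θ) / (2g) = 26.0² × sin(60°)² / (2 × 9.8) = 676.0 × 0.75 / 19.6 = 25.8673 m
H = 25.8673 m / 0.0254 = 1018 in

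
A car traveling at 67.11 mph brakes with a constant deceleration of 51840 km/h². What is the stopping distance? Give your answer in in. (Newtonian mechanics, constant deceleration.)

v₀ = 67.11 mph × 0.44704 = 30.0009 m/s
a = 51840 km/h² × 7.716049382716049e-05 = 4.0 m/s²
d = v₀² / (2a) = 30.0009² / (2 × 4.0) = 900.054 / 8.0 = 112.507 m
d = 112.507 m / 0.0254 = 4429 in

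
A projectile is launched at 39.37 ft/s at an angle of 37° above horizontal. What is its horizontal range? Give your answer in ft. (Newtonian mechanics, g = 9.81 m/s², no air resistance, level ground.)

v₀ = 39.37 ft/s × 0.3048 = 12.0 m/s
R = v₀² × sin(2θ) / g = 12.0² × sin(2 × 37°) / 9.81 = 144.0 × 0.961262 / 9.81 = 14.1103 m
R = 14.1103 m / 0.3048 = 46.29 ft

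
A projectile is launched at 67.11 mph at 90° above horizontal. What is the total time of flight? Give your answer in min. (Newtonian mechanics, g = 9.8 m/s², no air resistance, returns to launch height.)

v₀ = 67.11 mph × 0.44704 = 30.0009 m/s
T = 2 × v₀ × sin(θ) / g = 2 × 30.0009 × sin(90°) / 9.8 = 2 × 30.0009 × 1.0 / 9.8 = 6.12263 s
T = 6.12263 s / 60.0 = 0.102 min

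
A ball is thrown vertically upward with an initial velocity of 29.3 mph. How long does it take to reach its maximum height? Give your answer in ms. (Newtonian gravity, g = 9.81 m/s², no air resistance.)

v₀ = 29.3 mph × 0.44704 = 13.0983 m/s
t_up = v₀ / g = 13.0983 / 9.81 = 1.3352 s
t_up = 1.3352 s / 0.001 = 1335 ms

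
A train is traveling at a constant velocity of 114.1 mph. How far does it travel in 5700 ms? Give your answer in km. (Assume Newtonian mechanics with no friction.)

v = 114.1 mph × 0.44704 = 51.0073 m/s
t = 5700 ms × 0.001 = 5.7 s
d = v × t = 51.0073 × 5.7 = 290.742 m
d = 290.742 m / 1000.0 = 0.2907 km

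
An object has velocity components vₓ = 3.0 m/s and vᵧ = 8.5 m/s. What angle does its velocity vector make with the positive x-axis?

θ = arctan(vᵧ/vₓ) = arctan(8.5/3.0) = 70.56°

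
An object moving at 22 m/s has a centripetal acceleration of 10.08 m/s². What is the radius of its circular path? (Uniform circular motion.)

r = v²/a_c = 22²/10.08 = 48.02 m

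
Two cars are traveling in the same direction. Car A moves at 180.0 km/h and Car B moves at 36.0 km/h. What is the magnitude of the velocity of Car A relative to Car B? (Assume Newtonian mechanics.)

v_rel = |v_A - v_B| = |180.0 - 36.0| = 144.0 km/h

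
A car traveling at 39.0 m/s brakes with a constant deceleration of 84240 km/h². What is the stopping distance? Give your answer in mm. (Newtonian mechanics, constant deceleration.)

a = 84240 km/h² × 7.716049382716049e-05 = 6.5 m/s²
d = v₀² / (2a) = 39.0² / (2 × 6.5) = 1521.0 / 13.0 = 117.0 m
d = 117.0 m / 0.001 = 117000 mm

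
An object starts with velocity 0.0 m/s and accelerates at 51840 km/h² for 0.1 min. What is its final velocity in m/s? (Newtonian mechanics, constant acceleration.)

a = 51840 km/h² × 7.716049382716049e-05 = 4.0 m/s²
t = 0.1 min × 60.0 = 6.0 s
v = v₀ + a × t = 0.0 + 4.0 × 6.0 = 24.0 m/s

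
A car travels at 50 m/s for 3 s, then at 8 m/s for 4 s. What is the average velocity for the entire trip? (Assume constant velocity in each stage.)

d₁ = v₁t₁ = 50 × 3 = 150 m
d₂ = v₂t₂ = 8 × 4 = 32 m
d_total = 182 m, t_total = 7 s
v_avg = d_total/t_total = 182/7 = 26.0 m/s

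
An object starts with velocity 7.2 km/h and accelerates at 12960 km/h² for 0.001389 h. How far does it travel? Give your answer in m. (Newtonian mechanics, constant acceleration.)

v₀ = 7.2 km/h × 0.2777777777777778 = 2.0 m/s
a = 12960 km/h² × 7.716049382716049e-05 = 1.0 m/s²
t = 0.001389 h × 3600.0 = 5.0004 s
d = v₀ × t + ½ × a × t² = 2.0 × 5.0004 + 0.5 × 1.0 × 5.0004² = 22.5 m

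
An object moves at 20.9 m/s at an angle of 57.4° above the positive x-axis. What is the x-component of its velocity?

vₓ = v cos(θ) = 20.9 × cos(57.4°) = 11.26 m/s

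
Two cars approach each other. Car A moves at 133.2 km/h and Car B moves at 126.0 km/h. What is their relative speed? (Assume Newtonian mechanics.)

v_rel = v_A + v_B = 133.2 + 126.0 = 259.2 km/h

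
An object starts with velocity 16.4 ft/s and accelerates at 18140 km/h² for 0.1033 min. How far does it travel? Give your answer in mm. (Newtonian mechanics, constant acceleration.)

v₀ = 16.4 ft/s × 0.3048 = 4.99872 m/s
a = 18140 km/h² × 7.716049382716049e-05 = 1.39969 m/s²
t = 0.1033 min × 60.0 = 6.198 s
d = v₀ × t + ½ × a × t² = 4.99872 × 6.198 + 0.5 × 1.39969 × 6.198² = 57.8668 m
d = 57.8668 m / 0.001 = 57870 mm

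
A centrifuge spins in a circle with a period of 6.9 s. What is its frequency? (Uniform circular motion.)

f = 1/T = 1/6.9 = 0.1449 Hz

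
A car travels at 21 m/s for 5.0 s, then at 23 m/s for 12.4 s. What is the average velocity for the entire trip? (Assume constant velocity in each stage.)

d₁ = v₁t₁ = 21 × 5.0 = 105.0 m
d₂ = v₂t₂ = 23 × 12.4 = 285.2 m
d_total = 390.2 m, t_total = 17.4 s
v_avg = d_total/t_total = 390.2/17.4 = 22.43 m/s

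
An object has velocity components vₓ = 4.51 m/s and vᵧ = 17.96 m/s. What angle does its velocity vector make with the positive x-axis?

θ = arctan(vᵧ/vₓ) = arctan(17.96/4.51) = 75.9°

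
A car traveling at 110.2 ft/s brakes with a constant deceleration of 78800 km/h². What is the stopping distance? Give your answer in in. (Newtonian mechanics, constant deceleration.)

v₀ = 110.2 ft/s × 0.3048 = 33.589 m/s
a = 78800 km/h² × 7.716049382716049e-05 = 6.08025 m/s²
d = v₀² / (2a) = 33.589² / (2 × 6.08025) = 1128.22 / 12.1605 = 92.7774 m
d = 92.7774 m / 0.0254 = 3653 in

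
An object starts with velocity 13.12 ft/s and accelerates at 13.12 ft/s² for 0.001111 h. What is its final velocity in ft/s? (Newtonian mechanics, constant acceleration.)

v₀ = 13.12 ft/s × 0.3048 = 3.99898 m/s
a = 13.12 ft/s² × 0.3048 = 3.99898 m/s²
t = 0.001111 h × 3600.0 = 3.9996 s
v = v₀ + a × t = 3.99898 + 3.99898 × 3.9996 = 19.9933 m/s
v = 19.9933 m/s / 0.3048 = 65.59 ft/s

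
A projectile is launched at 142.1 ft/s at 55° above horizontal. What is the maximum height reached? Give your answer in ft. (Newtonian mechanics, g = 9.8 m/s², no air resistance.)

v₀ = 142.1 ft/s × 0.3048 = 43.3121 m/s
H = v₀² × sin²(θ) / (2g) = 43.3121² × sin(55°)² / (2 × 9.8) = 1875.94 × 0.67101 / 19.6 = 64.2232 m
H = 64.2232 m / 0.3048 = 210.7 ft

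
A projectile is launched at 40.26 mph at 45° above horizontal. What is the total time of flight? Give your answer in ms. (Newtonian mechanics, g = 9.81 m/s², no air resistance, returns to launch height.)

v₀ = 40.26 mph × 0.44704 = 17.9978 m/s
T = 2 × v₀ × sin(θ) / g = 2 × 17.9978 × sin(45°) / 9.81 = 2 × 17.9978 × 0.707107 / 9.81 = 2.59457 s
T = 2.59457 s / 0.001 = 2595 ms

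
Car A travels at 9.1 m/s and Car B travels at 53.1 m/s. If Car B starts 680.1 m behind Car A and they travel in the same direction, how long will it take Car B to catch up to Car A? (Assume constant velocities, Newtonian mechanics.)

Relative speed: v_rel = 53.1 - 9.1 = 44.0 m/s
Time to catch: t = d₀/v_rel = 680.1/44.0 = 15.46 s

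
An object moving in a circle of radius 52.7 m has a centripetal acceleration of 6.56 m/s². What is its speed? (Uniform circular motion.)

v = √(a_c × r) = √(6.56 × 52.7) = 18.59 m/s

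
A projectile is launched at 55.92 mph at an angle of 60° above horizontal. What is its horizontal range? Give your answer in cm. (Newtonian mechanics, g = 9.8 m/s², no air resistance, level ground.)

v₀ = 55.92 mph × 0.44704 = 24.9985 m/s
R = v₀² × sin(2θ) / g = 24.9985² × sin(2 × 60°) / 9.8 = 624.925 × 0.866025 / 9.8 = 55.2246 m
R = 55.2246 m / 0.01 = 5522 cm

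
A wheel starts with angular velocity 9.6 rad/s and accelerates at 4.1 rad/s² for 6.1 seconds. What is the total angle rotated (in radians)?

θ = ω₀t + ½αt² = 9.6×6.1 + ½×4.1×6.1² = 134.84 rad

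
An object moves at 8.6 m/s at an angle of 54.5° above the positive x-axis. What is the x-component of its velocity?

vₓ = v cos(θ) = 8.6 × cos(54.5°) = 4.99 m/s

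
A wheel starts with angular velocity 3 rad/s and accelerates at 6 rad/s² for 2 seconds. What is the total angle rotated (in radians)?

θ = ω₀t + ½αt² = 3×2 + ½×6×2² = 18.0 rad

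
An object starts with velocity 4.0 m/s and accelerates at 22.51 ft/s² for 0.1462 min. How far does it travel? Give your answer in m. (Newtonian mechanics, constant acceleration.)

a = 22.51 ft/s² × 0.3048 = 6.86105 m/s²
t = 0.1462 min × 60.0 = 8.772 s
d = v₀ × t + ½ × a × t² = 4.0 × 8.772 + 0.5 × 6.86105 × 8.772² = 299.1 m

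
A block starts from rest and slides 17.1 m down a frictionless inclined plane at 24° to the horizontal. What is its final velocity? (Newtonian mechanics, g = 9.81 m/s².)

a = g sin(θ) = 9.81 × sin(24°) = 3.9901 m/s²
v = √(2ad) = √(2 × 3.9901 × 17.1) = 11.68 m/s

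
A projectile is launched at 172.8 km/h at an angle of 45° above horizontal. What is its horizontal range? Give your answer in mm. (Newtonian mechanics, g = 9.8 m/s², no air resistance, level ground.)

v₀ = 172.8 km/h × 0.2777777777777778 = 48.0 m/s
R = v₀² × sin(2θ) / g = 48.0² × sin(2 × 45°) / 9.8 = 2304.0 × 1.0 / 9.8 = 235.102 m
R = 235.102 m / 0.001 = 235100 mm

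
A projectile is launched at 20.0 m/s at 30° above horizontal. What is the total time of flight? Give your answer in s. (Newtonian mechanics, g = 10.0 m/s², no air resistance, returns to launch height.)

T = 2 × v₀ × sin(θ) / g = 2 × 20.0 × sin(30°) / 10.0 = 2 × 20.0 × 0.5 / 10.0 = 2.0 s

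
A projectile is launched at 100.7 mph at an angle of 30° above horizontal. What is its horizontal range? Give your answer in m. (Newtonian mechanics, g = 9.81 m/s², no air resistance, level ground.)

v₀ = 100.7 mph × 0.44704 = 45.0169 m/s
R = v₀² × sin(2θ) / g = 45.0169² × sin(2 × 30°) / 9.81 = 2026.52 × 0.866025 / 9.81 = 178.9 m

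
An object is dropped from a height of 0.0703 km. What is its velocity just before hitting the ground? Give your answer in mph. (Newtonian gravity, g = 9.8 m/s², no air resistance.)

h = 0.0703 km × 1000.0 = 70.3 m
v = √(2gh) = √(2 × 9.8 × 70.3) = 37.1198 m/s
v = 37.1198 m/s / 0.44704 = 83.03 mph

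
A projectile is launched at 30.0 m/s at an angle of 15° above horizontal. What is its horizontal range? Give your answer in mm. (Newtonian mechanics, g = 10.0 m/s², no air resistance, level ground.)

R = v₀² × sin(2θ) / g = 30.0² × sin(2 × 15°) / 10.0 = 900.0 × 0.5 / 10.0 = 45.0 m
R = 45.0 m / 0.001 = 45000 mm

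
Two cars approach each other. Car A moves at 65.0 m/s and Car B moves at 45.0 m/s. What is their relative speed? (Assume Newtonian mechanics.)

v_rel = v_A + v_B = 65.0 + 45.0 = 110.0 m/s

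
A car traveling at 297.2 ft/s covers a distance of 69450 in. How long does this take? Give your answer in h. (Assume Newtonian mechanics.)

d = 69450 in × 0.0254 = 1764.03 m
v = 297.2 ft/s × 0.3048 = 90.5866 m/s
t = d / v = 1764.03 / 90.5866 = 19.4734 s
t = 19.4734 s / 3600.0 = 0.005409 h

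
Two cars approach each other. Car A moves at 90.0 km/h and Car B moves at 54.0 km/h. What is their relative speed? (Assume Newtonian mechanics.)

v_rel = v_A + v_B = 90.0 + 54.0 = 144.0 km/h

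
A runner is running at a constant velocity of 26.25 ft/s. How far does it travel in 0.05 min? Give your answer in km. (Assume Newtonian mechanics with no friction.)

v = 26.25 ft/s × 0.3048 = 8.001 m/s
t = 0.05 min × 60.0 = 3.0 s
d = v × t = 8.001 × 3.0 = 24.003 m
d = 24.003 m / 1000.0 = 0.024 km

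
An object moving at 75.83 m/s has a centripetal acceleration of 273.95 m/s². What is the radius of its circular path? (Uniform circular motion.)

r = v²/a_c = 75.83²/273.95 = 20.99 m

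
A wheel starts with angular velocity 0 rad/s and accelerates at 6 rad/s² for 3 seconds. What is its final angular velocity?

ω = ω₀ + αt = 0 + 6 × 3 = 18 rad/s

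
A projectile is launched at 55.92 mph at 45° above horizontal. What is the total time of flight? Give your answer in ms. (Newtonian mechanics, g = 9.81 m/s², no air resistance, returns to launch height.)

v₀ = 55.92 mph × 0.44704 = 24.9985 m/s
T = 2 × v₀ × sin(θ) / g = 2 × 24.9985 × sin(45°) / 9.81 = 2 × 24.9985 × 0.707107 / 9.81 = 3.60379 s
T = 3.60379 s / 0.001 = 3604 ms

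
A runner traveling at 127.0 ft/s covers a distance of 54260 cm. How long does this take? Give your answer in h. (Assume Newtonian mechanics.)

d = 54260 cm × 0.01 = 542.6 m
v = 127.0 ft/s × 0.3048 = 38.7096 m/s
t = d / v = 542.6 / 38.7096 = 14.0172 s
t = 14.0172 s / 3600.0 = 0.003894 h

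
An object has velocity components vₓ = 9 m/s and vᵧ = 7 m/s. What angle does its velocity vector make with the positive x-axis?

θ = arctan(vᵧ/vₓ) = arctan(7/9) = 37.87°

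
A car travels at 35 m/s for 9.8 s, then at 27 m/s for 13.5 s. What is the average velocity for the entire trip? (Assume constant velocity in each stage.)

d₁ = v₁t₁ = 35 × 9.8 = 343.0 m
d₂ = v₂t₂ = 27 × 13.5 = 364.5 m
d_total = 707.5 m, t_total = 23.3 s
v_avg = d_total/t_total = 707.5/23.3 = 30.36 m/s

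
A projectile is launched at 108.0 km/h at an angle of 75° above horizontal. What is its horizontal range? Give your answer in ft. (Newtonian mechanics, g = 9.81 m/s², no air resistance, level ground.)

v₀ = 108.0 km/h × 0.2777777777777778 = 30.0 m/s
R = v₀² × sin(2θ) / g = 30.0² × sin(2 × 75°) / 9.81 = 900.0 × 0.5 / 9.81 = 45.8716 m
R = 45.8716 m / 0.3048 = 150.5 ft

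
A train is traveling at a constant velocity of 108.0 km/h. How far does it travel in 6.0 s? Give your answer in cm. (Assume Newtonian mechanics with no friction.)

v = 108.0 km/h × 0.2777777777777778 = 30.0 m/s
d = v × t = 30.0 × 6.0 = 180.0 m
d = 180.0 m / 0.01 = 18000 cm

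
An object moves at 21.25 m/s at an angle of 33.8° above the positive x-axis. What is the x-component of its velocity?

vₓ = v cos(θ) = 21.25 × cos(33.8°) = 17.66 m/s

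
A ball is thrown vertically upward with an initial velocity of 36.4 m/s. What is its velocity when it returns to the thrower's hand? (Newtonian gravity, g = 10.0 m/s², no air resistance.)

By conservation of energy (no air resistance), the ball returns to the throw height with the same speed as launch, but directed downward.
|v_ground| = v₀ = 36.4 m/s
v_ground = 36.4 m/s (downward)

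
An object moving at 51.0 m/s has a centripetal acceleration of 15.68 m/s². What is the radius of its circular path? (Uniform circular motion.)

r = v²/a_c = 51.0²/15.68 = 165.88 m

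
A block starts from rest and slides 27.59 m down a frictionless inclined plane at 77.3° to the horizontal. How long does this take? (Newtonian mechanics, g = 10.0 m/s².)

a = g sin(θ) = 10.0 × sin(77.3°) = 9.7553 m/s²
t = √(2d/a) = √(2 × 27.59 / 9.7553) = 2.38 s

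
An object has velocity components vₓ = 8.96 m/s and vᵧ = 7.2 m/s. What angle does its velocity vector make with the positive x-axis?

θ = arctan(vᵧ/vₓ) = arctan(7.2/8.96) = 38.78°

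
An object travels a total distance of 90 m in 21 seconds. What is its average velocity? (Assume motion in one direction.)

v_avg = Δd / Δt = 90 / 21 = 4.29 m/s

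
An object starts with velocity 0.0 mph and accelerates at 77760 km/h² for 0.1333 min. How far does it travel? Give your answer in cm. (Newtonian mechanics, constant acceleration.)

v₀ = 0.0 mph × 0.44704 = 0.0 m/s
a = 77760 km/h² × 7.716049382716049e-05 = 6.0 m/s²
t = 0.1333 min × 60.0 = 7.998 s
d = v₀ × t + ½ × a × t² = 0.0 × 7.998 + 0.5 × 6.0 × 7.998² = 191.904 m
d = 191.904 m / 0.01 = 19190 cm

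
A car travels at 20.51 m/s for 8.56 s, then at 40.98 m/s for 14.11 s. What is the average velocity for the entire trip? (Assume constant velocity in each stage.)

d₁ = v₁t₁ = 20.51 × 8.56 = 175.5656 m
d₂ = v₂t₂ = 40.98 × 14.11 = 578.2278 m
d_total = 753.7934 m, t_total = 22.67 s
v_avg = d_total/t_total = 753.7934/22.67 = 33.25 m/s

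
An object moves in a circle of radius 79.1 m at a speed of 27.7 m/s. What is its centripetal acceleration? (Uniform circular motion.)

a_c = v²/r = 27.7²/79.1 = 767.29/79.1 = 9.7 m/s²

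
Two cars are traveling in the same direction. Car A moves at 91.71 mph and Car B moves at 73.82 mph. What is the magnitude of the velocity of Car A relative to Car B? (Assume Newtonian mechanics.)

v_rel = |v_A - v_B| = |91.71 - 73.82| = 17.89 mph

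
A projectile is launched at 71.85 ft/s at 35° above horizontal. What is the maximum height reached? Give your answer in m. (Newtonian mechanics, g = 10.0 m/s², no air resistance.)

v₀ = 71.85 ft/s × 0.3048 = 21.8999 m/s
H = v₀² × sin²(θ) / (2g) = 21.8999² × sin(35°)² / (2 × 10.0) = 479.606 × 0.32899 / 20.0 = 7.889 m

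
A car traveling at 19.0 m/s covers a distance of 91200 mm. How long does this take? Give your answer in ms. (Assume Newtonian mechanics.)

d = 91200 mm × 0.001 = 91.2 m
t = d / v = 91.2 / 19.0 = 4.8 s
t = 4.8 s / 0.001 = 4800 ms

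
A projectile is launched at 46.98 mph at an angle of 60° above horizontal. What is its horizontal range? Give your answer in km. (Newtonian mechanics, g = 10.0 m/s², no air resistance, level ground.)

v₀ = 46.98 mph × 0.44704 = 21.0019 m/s
R = v₀² × sin(2θ) / g = 21.0019² × sin(2 × 60°) / 10.0 = 441.08 × 0.866025 / 10.0 = 38.1986 m
R = 38.1986 m / 1000.0 = 0.0382 km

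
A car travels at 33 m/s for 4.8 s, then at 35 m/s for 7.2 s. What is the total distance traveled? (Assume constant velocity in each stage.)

d₁ = v₁t₁ = 33 × 4.8 = 158.4 m
d₂ = v₂t₂ = 35 × 7.2 = 252.0 m
d_total = 158.4 + 252.0 = 410.4 m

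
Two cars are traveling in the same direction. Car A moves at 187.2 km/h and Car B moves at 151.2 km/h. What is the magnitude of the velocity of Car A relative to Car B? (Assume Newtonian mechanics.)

v_rel = |v_A - v_B| = |187.2 - 151.2| = 36.0 km/h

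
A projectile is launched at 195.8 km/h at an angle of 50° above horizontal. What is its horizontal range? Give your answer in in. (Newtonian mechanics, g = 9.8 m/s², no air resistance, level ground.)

v₀ = 195.8 km/h × 0.2777777777777778 = 54.3889 m/s
R = v₀² × sin(2θ) / g = 54.3889² × sin(2 × 50°) / 9.8 = 2958.15 × 0.984808 / 9.8 = 297.266 m
R = 297.266 m / 0.0254 = 11700 in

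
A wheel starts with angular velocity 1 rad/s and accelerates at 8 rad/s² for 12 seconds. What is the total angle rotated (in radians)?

θ = ω₀t + ½αt² = 1×12 + ½×8×12² = 588.0 rad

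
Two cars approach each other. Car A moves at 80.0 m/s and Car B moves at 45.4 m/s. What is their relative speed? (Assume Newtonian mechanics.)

v_rel = v_A + v_B = 80.0 + 45.4 = 125.4 m/s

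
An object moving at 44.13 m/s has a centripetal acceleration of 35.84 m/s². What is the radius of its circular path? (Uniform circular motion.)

r = v²/a_c = 44.13²/35.84 = 54.34 m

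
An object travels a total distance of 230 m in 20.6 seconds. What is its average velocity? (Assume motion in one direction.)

v_avg = Δd / Δt = 230 / 20.6 = 11.17 m/s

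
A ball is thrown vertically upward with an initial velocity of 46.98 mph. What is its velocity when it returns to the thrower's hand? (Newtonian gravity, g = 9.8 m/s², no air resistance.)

By conservation of energy (no air resistance), the ball returns to the throw height with the same speed as launch, but directed downward.
|v_ground| = v₀ = 46.98 mph
v_ground = 46.98 mph (downward)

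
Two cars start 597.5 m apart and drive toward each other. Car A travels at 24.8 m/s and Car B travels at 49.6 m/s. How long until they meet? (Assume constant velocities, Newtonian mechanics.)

Combined speed: v_combined = 24.8 + 49.6 = 74.4 m/s
Time to meet: t = d/v_combined = 597.5/74.4 = 8.03 s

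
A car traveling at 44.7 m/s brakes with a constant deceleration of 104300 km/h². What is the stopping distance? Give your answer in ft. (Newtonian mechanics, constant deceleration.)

a = 104300 km/h² × 7.716049382716049e-05 = 8.04784 m/s²
d = v₀² / (2a) = 44.7² / (2 × 8.04784) = 1998.09 / 16.0957 = 124.138 m
d = 124.138 m / 0.3048 = 407.3 ft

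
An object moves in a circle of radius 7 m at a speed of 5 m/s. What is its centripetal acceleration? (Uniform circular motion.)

a_c = v²/r = 5²/7 = 25/7 = 3.57 m/s²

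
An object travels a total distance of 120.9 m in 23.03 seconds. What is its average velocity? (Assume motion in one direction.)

v_avg = Δd / Δt = 120.9 / 23.03 = 5.25 m/s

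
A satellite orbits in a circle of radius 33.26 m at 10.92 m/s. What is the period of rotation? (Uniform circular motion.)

T = 2πr/v = 2π×33.26/10.92 = 19.14 s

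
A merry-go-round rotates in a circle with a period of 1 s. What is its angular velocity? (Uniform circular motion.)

ω = 2π/T = 2π/1 = 6.2832 rad/s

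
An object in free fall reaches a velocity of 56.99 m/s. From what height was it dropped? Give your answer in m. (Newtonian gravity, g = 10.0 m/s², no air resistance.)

h = v² / (2g) = 56.99² / (2 × 10.0) = 162.4 m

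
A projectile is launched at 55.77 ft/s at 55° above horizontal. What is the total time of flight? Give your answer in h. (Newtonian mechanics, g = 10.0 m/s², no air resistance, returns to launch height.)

v₀ = 55.77 ft/s × 0.3048 = 16.9987 m/s
T = 2 × v₀ × sin(θ) / g = 2 × 16.9987 × sin(55°) / 10.0 = 2 × 16.9987 × 0.819152 / 10.0 = 2.7849 s
T = 2.7849 s / 3600.0 = 0.0007736 h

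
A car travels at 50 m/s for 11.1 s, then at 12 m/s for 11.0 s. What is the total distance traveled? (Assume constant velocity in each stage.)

d₁ = v₁t₁ = 50 × 11.1 = 555.0 m
d₂ = v₂t₂ = 12 × 11.0 = 132.0 m
d_total = 555.0 + 132.0 = 687.0 m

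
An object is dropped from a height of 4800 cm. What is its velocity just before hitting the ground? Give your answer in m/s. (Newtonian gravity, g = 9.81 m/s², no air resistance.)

h = 4800 cm × 0.01 = 48.0 m
v = √(2gh) = √(2 × 9.81 × 48.0) = 30.69 m/s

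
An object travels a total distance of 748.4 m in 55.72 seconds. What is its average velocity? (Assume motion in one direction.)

v_avg = Δd / Δt = 748.4 / 55.72 = 13.43 m/s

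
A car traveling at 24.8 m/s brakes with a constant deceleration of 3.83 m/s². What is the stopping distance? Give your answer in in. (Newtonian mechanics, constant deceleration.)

d = v₀² / (2a) = 24.8² / (2 × 3.83) = 615.04 / 7.66 = 80.2924 m
d = 80.2924 m / 0.0254 = 3161 in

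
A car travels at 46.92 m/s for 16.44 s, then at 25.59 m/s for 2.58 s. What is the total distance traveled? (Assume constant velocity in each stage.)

d₁ = v₁t₁ = 46.92 × 16.44 = 771.3648 m
d₂ = v₂t₂ = 25.59 × 2.58 = 66.0222 m
d_total = 771.3648 + 66.0222 = 837.39 m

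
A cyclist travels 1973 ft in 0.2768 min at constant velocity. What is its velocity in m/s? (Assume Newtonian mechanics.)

d = 1973 ft × 0.3048 = 601.37 m
t = 0.2768 min × 60.0 = 16.608 s
v = d / t = 601.37 / 16.608 = 36.21 m/s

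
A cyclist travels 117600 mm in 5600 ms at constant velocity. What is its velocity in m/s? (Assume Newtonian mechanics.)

d = 117600 mm × 0.001 = 117.6 m
t = 5600 ms × 0.001 = 5.6 s
v = d / t = 117.6 / 5.6 = 21.0 m/s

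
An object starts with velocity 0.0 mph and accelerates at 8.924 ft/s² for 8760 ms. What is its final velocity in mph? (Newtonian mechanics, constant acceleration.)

v₀ = 0.0 mph × 0.44704 = 0.0 m/s
a = 8.924 ft/s² × 0.3048 = 2.72004 m/s²
t = 8760 ms × 0.001 = 8.76 s
v = v₀ + a × t = 0.0 + 2.72004 × 8.76 = 23.8276 m/s
v = 23.8276 m/s / 0.44704 = 53.3 mph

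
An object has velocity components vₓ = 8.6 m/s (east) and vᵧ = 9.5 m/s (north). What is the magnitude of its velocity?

|v| = √(vₓ² + vᵧ²) = √(8.6² + 9.5²) = √(164.21) = 12.81 m/s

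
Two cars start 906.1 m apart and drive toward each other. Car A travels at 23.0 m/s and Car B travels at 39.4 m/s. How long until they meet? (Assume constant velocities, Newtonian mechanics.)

Combined speed: v_combined = 23.0 + 39.4 = 62.4 m/s
Time to meet: t = d/v_combined = 906.1/62.4 = 14.52 s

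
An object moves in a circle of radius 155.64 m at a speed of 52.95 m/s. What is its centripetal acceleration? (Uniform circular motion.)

a_c = v²/r = 52.95²/155.64 = 2803.7025/155.64 = 18.01 m/s²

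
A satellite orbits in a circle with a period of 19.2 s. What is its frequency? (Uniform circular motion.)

f = 1/T = 1/19.2 = 0.0521 Hz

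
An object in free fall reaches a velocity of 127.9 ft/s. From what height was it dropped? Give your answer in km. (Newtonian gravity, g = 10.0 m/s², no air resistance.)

v = 127.9 ft/s × 0.3048 = 38.9839 m/s
h = v² / (2g) = 38.9839² / (2 × 10.0) = 75.9872 m
h = 75.9872 m / 1000.0 = 0.07599 km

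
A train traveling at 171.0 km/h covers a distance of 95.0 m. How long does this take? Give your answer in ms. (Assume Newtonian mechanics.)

v = 171.0 km/h × 0.2777777777777778 = 47.5 m/s
t = d / v = 95.0 / 47.5 = 2.0 s
t = 2.0 s / 0.001 = 2000 ms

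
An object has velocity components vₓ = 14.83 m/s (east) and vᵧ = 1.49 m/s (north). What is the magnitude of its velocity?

|v| = √(vₓ² + vᵧ²) = √(14.83² + 1.49²) = √(222.149) = 14.9 m/s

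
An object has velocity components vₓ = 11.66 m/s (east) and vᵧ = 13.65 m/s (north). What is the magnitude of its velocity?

|v| = √(vₓ² + vᵧ²) = √(11.66² + 13.65²) = √(322.2781) = 17.95 m/s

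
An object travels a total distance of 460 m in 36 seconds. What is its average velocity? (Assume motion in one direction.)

v_avg = Δd / Δt = 460 / 36 = 12.78 m/s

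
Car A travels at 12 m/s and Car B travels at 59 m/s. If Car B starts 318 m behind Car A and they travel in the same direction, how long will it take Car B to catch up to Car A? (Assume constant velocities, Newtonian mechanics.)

Relative speed: v_rel = 59 - 12 = 47 m/s
Time to catch: t = d₀/v_rel = 318/47 = 6.77 s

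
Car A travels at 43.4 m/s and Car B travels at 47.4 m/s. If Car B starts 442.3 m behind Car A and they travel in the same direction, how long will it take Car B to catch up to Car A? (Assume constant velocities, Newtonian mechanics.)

Relative speed: v_rel = 47.4 - 43.4 = 4.0 m/s
Time to catch: t = d₀/v_rel = 442.3/4.0 = 110.58 s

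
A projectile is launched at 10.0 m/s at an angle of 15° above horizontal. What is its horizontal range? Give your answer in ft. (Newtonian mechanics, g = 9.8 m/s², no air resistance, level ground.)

R = v₀² × sin(2θ) / g = 10.0² × sin(2 × 15°) / 9.8 = 100.0 × 0.5 / 9.8 = 5.10204 m
R = 5.10204 m / 0.3048 = 16.74 ft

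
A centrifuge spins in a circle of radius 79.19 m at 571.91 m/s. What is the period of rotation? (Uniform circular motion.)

T = 2πr/v = 2π×79.19/571.91 = 0.87 s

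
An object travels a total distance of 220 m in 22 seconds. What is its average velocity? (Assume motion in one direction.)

v_avg = Δd / Δt = 220 / 22 = 10.0 m/s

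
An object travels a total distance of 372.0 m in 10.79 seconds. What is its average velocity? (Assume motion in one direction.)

v_avg = Δd / Δt = 372.0 / 10.79 = 34.48 m/s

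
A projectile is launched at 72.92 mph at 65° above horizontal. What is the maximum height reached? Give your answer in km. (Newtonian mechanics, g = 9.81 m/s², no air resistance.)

v₀ = 72.92 mph × 0.44704 = 32.5982 m/s
H = v₀² × sin²(θ) / (2g) = 32.5982² × sin(65°)² / (2 × 9.81) = 1062.64 × 0.821394 / 19.62 = 44.4876 m
H = 44.4876 m / 1000.0 = 0.04449 km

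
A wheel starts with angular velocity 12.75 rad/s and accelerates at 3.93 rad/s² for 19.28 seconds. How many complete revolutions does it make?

θ = ω₀t + ½αt² = 12.75×19.28 + ½×3.93×19.28² = 976.246656 rad
Total revolutions = θ/(2π) = 976.246656/(2π) = 155.37
Complete revolutions = ⌊155.37⌋ = 155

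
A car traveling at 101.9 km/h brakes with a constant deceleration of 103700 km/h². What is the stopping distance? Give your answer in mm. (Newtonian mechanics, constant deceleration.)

v₀ = 101.9 km/h × 0.2777777777777778 = 28.3056 m/s
a = 103700 km/h² × 7.716049382716049e-05 = 8.00154 m/s²
d = v₀² / (2a) = 28.3056² / (2 × 8.00154) = 801.207 / 16.0031 = 50.0657 m
d = 50.0657 m / 0.001 = 50070 mm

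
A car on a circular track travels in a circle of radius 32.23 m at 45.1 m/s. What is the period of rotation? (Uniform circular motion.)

T = 2πr/v = 2π×32.23/45.1 = 4.49 s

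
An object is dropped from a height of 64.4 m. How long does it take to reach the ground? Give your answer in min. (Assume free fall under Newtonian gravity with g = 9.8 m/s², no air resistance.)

t = √(2h/g) = √(2 × 64.4 / 9.8) = 3.62531 s
t = 3.62531 s / 60.0 = 0.06042 min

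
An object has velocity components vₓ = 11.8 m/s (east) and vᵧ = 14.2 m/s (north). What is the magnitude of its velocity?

|v| = √(vₓ² + vᵧ²) = √(11.8² + 14.2²) = √(340.88) = 18.46 m/s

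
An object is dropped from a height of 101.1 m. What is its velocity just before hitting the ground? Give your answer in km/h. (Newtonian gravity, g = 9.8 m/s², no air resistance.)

v = √(2gh) = √(2 × 9.8 × 101.1) = 44.5147 m/s
v = 44.5147 m/s / 0.2777777777777778 = 160.3 km/h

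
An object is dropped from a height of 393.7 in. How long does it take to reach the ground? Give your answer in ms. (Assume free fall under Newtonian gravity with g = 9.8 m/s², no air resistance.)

h = 393.7 in × 0.0254 = 9.99998 m
t = √(2h/g) = √(2 × 9.99998 / 9.8) = 1.42857 s
t = 1.42857 s / 0.001 = 1429 ms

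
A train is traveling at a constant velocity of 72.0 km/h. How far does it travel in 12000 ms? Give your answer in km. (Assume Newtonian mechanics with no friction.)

v = 72.0 km/h × 0.2777777777777778 = 20.0 m/s
t = 12000 ms × 0.001 = 12.0 s
d = v × t = 20.0 × 12.0 = 240.0 m
d = 240.0 m / 1000.0 = 0.24 km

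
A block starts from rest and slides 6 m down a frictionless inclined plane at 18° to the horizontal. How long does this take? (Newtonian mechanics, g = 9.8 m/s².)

a = g sin(θ) = 9.8 × sin(18°) = 3.0284 m/s²
t = √(2d/a) = √(2 × 6 / 3.0284) = 1.99 s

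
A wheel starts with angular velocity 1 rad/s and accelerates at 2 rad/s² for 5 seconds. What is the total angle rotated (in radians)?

θ = ω₀t + ½αt² = 1×5 + ½×2×5² = 30.0 rad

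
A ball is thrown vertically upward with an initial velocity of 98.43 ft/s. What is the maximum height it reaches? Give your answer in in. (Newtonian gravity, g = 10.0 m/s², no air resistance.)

v₀ = 98.43 ft/s × 0.3048 = 30.0015 m/s
h_max = v₀² / (2g) = 30.0015² / (2 × 10.0) = 900.09 / 20.0 = 45.0045 m
h_max = 45.0045 m / 0.0254 = 1772 in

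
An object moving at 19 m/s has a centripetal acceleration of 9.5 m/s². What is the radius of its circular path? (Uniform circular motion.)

r = v²/a_c = 19²/9.5 = 38.0 m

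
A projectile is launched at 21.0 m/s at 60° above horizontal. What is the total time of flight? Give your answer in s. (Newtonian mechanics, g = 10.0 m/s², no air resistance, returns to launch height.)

T = 2 × v₀ × sin(θ) / g = 2 × 21.0 × sin(60°) / 10.0 = 2 × 21.0 × 0.866025 / 10.0 = 3.637 s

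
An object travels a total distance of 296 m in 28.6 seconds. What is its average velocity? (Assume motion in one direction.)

v_avg = Δd / Δt = 296 / 28.6 = 10.35 m/s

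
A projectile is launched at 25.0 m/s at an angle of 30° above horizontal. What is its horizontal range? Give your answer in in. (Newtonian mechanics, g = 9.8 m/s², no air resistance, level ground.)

R = v₀² × sin(2θ) / g = 25.0² × sin(2 × 30°) / 9.8 = 625.0 × 0.866025 / 9.8 = 55.2312 m
R = 55.2312 m / 0.0254 = 2174 in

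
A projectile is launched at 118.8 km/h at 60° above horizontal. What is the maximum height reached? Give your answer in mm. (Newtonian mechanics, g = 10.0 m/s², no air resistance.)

v₀ = 118.8 km/h × 0.2777777777777778 = 33.0 m/s
H = v₀² × sin²(θ) / (2g) = 33.0² × sin(60°)² / (2 × 10.0) = 1089.0 × 0.75 / 20.0 = 40.8375 m
H = 40.8375 m / 0.001 = 40840 mm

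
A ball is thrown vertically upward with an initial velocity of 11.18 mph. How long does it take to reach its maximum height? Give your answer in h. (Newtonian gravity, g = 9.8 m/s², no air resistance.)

v₀ = 11.18 mph × 0.44704 = 4.99791 m/s
t_up = v₀ / g = 4.99791 / 9.8 = 0.509991 s
t_up = 0.509991 s / 3600.0 = 0.0001417 h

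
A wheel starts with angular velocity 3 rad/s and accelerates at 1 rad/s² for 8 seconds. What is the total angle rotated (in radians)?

θ = ω₀t + ½αt² = 3×8 + ½×1×8² = 56.0 rad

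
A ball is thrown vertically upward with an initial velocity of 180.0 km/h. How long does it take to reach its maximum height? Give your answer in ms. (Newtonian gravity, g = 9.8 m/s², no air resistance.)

v₀ = 180.0 km/h × 0.2777777777777778 = 50.0 m/s
t_up = v₀ / g = 50.0 / 9.8 = 5.10204 s
t_up = 5.10204 s / 0.001 = 5102 ms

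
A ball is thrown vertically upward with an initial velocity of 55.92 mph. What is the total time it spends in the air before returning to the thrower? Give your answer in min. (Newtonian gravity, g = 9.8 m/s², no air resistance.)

v₀ = 55.92 mph × 0.44704 = 24.9985 m/s
t_total = 2 × v₀ / g = 2 × 24.9985 / 9.8 = 5.10173 s
t_total = 5.10173 s / 60.0 = 0.08503 min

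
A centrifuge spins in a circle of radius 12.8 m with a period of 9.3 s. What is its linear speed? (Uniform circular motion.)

v = 2πr/T = 2π×12.8/9.3 = 8.65 m/s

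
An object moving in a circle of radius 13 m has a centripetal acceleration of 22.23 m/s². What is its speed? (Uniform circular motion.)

v = √(a_c × r) = √(22.23 × 13) = 17.0 m/s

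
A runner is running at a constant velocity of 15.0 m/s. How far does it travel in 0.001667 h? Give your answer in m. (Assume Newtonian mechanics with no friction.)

t = 0.001667 h × 3600.0 = 6.0012 s
d = v × t = 15.0 × 6.0012 = 90.02 m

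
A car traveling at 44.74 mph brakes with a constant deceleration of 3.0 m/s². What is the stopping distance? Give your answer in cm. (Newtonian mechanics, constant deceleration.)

v₀ = 44.74 mph × 0.44704 = 20.0006 m/s
d = v₀² / (2a) = 20.0006² / (2 × 3.0) = 400.024 / 6.0 = 66.6707 m
d = 66.6707 m / 0.01 = 6667 cm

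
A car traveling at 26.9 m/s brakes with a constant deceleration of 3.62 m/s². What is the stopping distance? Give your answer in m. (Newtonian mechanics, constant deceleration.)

d = v₀² / (2a) = 26.9² / (2 × 3.62) = 723.61 / 7.24 = 99.95 m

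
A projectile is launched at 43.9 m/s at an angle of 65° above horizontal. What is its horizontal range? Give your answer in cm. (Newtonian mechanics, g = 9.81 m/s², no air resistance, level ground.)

R = v₀² × sin(2θ) / g = 43.9² × sin(2 × 65°) / 9.81 = 1927.21 × 0.766044 / 9.81 = 150.492 m
R = 150.492 m / 0.01 = 15050 cm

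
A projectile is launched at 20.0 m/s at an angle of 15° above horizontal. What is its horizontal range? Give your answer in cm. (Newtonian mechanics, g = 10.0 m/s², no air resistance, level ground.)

R = v₀² × sin(2θ) / g = 20.0² × sin(2 × 15°) / 10.0 = 400.0 × 0.5 / 10.0 = 20.0 m
R = 20.0 m / 0.01 = 2000 cm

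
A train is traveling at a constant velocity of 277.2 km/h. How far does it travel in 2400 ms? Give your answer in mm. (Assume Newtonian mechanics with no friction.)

v = 277.2 km/h × 0.2777777777777778 = 77.0 m/s
t = 2400 ms × 0.001 = 2.4 s
d = v × t = 77.0 × 2.4 = 184.8 m
d = 184.8 m / 0.001 = 184800 mm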